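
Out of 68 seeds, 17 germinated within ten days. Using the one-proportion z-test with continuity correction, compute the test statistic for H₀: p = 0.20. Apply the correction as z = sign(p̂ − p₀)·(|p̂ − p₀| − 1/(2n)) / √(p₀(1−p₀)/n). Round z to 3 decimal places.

With x = 17 successes in n = 68, p̂ = 0.25000. p̂ − p₀ = 0.050000.
Continuity correction 1/(2n) = 1/136 = 0.007353.
Corrected numerator: |0.050000| − 0.007353 = 0.042647.
Under H₀, SE = √(p₀(1−p₀)/n) = √(0.20·0.80/68) = √0.002352941 = 0.048507.
z = +0.042647/0.048507 = 0.879.

z = 0.879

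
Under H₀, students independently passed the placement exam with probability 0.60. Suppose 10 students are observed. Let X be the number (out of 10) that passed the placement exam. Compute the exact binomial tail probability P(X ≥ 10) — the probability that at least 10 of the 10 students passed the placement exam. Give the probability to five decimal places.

P = 0.00605

X is binomial with n = 10 and p = 0.60.
P(X ≥ 10) = C(10,10)·0.60^10·0.40^0.
= 0.006047 = 0.00605.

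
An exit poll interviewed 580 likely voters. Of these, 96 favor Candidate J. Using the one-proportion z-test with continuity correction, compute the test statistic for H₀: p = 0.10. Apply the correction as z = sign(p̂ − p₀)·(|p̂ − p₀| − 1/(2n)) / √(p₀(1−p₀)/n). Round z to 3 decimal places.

z = 5.190

With x = 96 successes in n = 580, p̂ = 0.16552. p̂ − p₀ = 0.065517.
1/(2n) = 0.000862.
Corrected numerator: |0.065517| − 0.000862 = 0.064655.
SE₀ = √(0.10·0.90/580) = 0.012457.
z = (+)0.064655/0.012457 = 5.190.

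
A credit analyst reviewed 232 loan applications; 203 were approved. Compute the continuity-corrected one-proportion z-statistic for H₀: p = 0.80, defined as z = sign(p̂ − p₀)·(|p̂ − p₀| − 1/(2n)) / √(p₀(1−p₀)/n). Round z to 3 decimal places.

Sample proportion p̂ = 203/232 = 0.87500. p̂ − p₀ = 0.075000.
1/(2n) = 0.002155.
Corrected numerator: |0.075000| − 0.002155 = 0.072845.
SE₀ = √(0.80·0.20/232) = 0.026261.
z = (+)0.072845/0.026261 = 2.774.

z = 2.774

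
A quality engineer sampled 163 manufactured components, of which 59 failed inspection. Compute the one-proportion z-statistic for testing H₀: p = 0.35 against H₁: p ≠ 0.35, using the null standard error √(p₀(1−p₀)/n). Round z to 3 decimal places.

p̂ = 59/163 = 0.36196.
Null standard error: √(0.35·0.65/163) = √0.001395706 = 0.037359.
Test statistic: z = 0.01196/0.037359 = 0.320.

z = 0.320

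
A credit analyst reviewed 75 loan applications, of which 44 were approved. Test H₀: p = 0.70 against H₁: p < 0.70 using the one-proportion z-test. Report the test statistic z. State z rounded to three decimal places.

z = -2.142

The sample proportion is 44/75 = 0.58667.
SE₀ = √(0.70·0.30/75) = 0.052915.
Test statistic: z = -0.11333/0.052915 = -2.142.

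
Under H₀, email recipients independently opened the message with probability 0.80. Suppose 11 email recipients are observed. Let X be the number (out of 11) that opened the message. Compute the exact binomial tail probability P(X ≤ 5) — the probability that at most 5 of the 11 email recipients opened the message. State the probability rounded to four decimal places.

P = 0.0117

X ~ Binomial(n=11, p=0.80).
P(X ≤ 5) = Σ_{j=0}^{5} C(11,j)·0.80^j·0.20^{11−j}.
= 0.000000 + 0.000001 + 0.000018 + 0.000216 + 0.001730 + 0.009689 = 0.0117.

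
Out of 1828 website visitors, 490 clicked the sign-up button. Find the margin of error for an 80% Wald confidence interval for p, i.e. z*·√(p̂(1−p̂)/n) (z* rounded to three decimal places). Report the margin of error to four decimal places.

With x = 490 successes in n = 1828, p̂ = 0.26805.
SE(p̂) = √(0.26805·0.73195/1828) = 0.010360.
The 80% critical value is z* = 1.282.
Margin of error = z*·SE = 1.282 × 0.010360 = 0.0133.

ME = 0.0133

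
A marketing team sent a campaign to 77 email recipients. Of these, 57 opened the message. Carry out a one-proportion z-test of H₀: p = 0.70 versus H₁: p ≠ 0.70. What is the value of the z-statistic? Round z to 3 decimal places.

With x = 57 successes in n = 77, p̂ = 0.74026.
SE₀ = √(0.70·0.30/77) = 0.052223.
z = (p̂ − p₀)/SE = (0.74026 − 0.70)/0.052223 = 0.771.

z = 0.771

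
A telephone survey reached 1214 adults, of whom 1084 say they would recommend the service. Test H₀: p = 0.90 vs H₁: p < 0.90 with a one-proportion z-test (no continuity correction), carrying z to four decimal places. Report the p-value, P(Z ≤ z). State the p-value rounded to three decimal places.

Sample proportion p̂ = 1084/1214 = 0.89292.
Null standard error: √(0.90·0.10/1214) = √0.000074135 = 0.008610.
z = (p̂ − p₀)/SE = (1084/1214 − 0.90)/0.008610 ≈ -0.8227.
From the standard normal, P(Z ≤ z) = 0.205.

p-value = 0.205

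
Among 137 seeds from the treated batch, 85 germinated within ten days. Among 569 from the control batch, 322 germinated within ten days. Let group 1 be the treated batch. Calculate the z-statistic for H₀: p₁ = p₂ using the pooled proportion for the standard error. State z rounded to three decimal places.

p̂₁ = 85/137 = 0.62044, p̂₂ = 322/569 = 0.56591.
Pooling: p̂ = 407/706 = 0.57649.
Pooled SE = √[0.2441497·0.00905674] ≈ 0.047023.
z = (p̂₁ − p̂₂)/SE = (0.62044 − 0.56591)/0.047023 = 0.05453/0.047023 = 1.160.

z = 1.160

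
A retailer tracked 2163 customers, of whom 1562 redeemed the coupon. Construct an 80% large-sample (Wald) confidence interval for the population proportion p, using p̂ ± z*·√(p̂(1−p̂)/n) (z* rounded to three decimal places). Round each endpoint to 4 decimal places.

(0.7098, 0.7345)

The sample proportion is 1562/2163 = 0.72215.
SE(p̂) = √(0.72215·0.27785/2163) = 0.009631.
z* = 1.282 at the 80% level.
Margin = 1.282·0.009631 = 0.01235.
CI: 0.72215 ± 0.01235 = (0.7098, 0.7345).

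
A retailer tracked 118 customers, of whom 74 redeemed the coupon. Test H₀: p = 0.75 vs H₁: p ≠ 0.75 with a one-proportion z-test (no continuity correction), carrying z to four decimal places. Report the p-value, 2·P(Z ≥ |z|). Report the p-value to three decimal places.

p̂ = 74/118 = 0.62712.
Under H₀, SE = √(p₀(1−p₀)/n) = √(0.75·0.25/118) = √0.001588983 = 0.039862.
z = (p̂ − p₀)/SE = (74/118 − 0.75)/0.039862 ≈ -3.0827.
From the standard normal, 2·P(Z ≥ |z|) = 0.002.

p-value = 0.002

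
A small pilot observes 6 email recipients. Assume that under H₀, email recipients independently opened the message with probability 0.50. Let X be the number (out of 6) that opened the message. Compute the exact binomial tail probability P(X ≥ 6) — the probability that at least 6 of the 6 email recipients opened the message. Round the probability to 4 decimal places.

P = 0.0156

X is binomial with n = 6 and p = 0.50.
P(X ≥ 6) = C(6,6)·0.50^6·0.50^0.
= 0.015625 = 0.0156.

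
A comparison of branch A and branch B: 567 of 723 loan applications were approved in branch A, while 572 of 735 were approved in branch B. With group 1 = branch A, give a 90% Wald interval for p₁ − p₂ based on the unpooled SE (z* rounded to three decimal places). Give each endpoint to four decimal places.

p̂₁ = 0.78423, p̂₂ = 0.77823, so the observed difference is 0.00600.
SE = √(0.000234041 + 0.000234813) = √0.000468854 = 0.021653.
The 90% critical value is z* = 1.645. Margin of error = 0.03562.
CI: 0.00600 ± 0.03562 = (-0.0296, 0.0416).

(-0.0296, 0.0416)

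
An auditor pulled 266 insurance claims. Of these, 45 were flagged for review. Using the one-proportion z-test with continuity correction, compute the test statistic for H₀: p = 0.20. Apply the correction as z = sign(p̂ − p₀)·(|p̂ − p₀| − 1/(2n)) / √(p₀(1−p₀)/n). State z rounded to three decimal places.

z = -1.180

With x = 45 successes in n = 266, p̂ = 0.16917. p̂ − p₀ = -0.030827.
1/(2n) = 0.001880.
Corrected numerator: |-0.030827| − 0.001880 = 0.028947.
Null standard error: √(0.20·0.80/266) = √0.000601504 = 0.024526.
z = (−)0.028947/0.024526 = -1.180.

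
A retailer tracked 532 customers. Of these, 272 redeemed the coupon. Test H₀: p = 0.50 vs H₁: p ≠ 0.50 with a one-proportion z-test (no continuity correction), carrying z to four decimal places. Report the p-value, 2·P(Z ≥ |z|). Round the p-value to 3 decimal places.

p-value = 0.603

With x = 272 successes in n = 532, p̂ = 0.51128.
SE₀ = √(0.50·0.50/532) = 0.021678.
Test statistic (full precision, shown to 4 dp): z = (272/532 − 0.50)/SE₀ ≈ 0.5203.
From the standard normal, 2·P(Z ≥ |z|) = 0.603.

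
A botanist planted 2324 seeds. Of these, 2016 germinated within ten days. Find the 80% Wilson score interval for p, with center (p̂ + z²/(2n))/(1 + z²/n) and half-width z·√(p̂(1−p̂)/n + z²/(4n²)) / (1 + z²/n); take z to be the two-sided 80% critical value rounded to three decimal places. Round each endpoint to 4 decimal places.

Here p̂ = 2016/2324 = 0.86747 and z = 1.282 (z² = 1.643524).
Denominator 1 + z²/n = 1 + 1.643524/2324 = 1.000707.
Center = (0.86747 + 0.000354)/1.000707 = 0.86721.
Radicand: p̂(1−p̂)/n + z²/(4n²) = 0.000049469 + 0.000000076 = 0.000049545.
Half-width = 1.282·√0.000049545/1.000707 = 0.00902.
So the interval runs from 0.8582 to 0.8762.

(0.8582, 0.8762)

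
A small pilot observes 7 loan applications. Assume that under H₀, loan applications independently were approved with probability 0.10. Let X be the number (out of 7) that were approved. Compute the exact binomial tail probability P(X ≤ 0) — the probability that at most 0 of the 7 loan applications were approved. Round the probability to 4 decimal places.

P = 0.4783

X is binomial with n = 7 and p = 0.10.
P(X ≤ 0) = C(7,0)·0.10^0·0.90^7.
= 0.478297 = 0.4783.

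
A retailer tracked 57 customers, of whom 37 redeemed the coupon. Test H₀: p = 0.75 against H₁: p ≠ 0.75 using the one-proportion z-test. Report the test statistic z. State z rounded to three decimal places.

z = -1.759

Sample proportion p̂ = 37/57 = 0.64912.
Under H₀, SE = √(p₀(1−p₀)/n) = √(0.75·0.25/57) = √0.003289474 = 0.057354.
z = (p̂ − p₀)/SE = (0.64912 − 0.75)/0.057354 = -1.759.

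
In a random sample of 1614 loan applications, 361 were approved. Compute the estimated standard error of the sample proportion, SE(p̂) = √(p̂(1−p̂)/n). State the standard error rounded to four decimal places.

SE = 0.0104

p̂ = 361/1614 = 0.22367.
p̂(1−p̂) = 0.173642.
SE = √(0.173642/1614) = 0.0104.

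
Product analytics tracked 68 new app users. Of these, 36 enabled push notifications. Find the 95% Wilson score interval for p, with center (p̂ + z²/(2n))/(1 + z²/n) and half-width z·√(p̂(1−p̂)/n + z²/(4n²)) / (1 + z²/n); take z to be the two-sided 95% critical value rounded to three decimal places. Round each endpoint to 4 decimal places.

(0.4124, 0.6433)

Here p̂ = 36/68 = 0.52941 and z = 1.960 (z² = 3.841600).
1 + z²/n = 1.056494.
Center = (0.52941 + 0.028247)/1.056494 = 0.52784.
Radicand: p̂(1−p̂)/n + z²/(4n²) = 0.003663749 + 0.000207699 = 0.003871448.
Half-width = z·√(radicand)/denom = 1.960·0.062221/1.056494 = 0.11543.
So the interval runs from 0.4124 to 0.6433.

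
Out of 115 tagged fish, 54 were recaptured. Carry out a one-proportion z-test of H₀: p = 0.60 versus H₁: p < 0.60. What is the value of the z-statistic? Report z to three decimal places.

p̂ = 54/115 = 0.46957.
Null standard error: √(0.60·0.40/115) = √0.002086957 = 0.045683.
z = (p̂ − p₀)/SE = (0.46957 − 0.60)/0.045683 = -2.855.

z = -2.855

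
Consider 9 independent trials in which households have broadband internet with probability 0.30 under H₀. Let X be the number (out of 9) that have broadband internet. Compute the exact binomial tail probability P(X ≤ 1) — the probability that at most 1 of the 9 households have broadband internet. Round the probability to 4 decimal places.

P = 0.1960

X is binomial with n = 9 and p = 0.30.
P(X ≤ 1) = C(9,0)·0.30^0·0.70^9 + C(9,1)·0.30^1·0.70^8.
= 0.040354 + 0.155650 = 0.1960.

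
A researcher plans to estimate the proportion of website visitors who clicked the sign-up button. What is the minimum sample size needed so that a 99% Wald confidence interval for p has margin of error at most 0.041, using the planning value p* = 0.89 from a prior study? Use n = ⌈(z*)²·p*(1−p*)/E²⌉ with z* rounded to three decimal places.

z* = 2.576 at the 99% level.
p*(1−p*) = 0.0979.
Required n before rounding: 6.635776 × 0.0979 / 0.041² = 386.462.
Rounding up, n = 387.

n = 387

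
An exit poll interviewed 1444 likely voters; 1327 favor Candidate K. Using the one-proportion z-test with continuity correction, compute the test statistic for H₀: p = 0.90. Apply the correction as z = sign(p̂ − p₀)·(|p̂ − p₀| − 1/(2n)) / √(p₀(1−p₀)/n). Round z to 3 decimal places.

With x = 1327 successes in n = 1444, p̂ = 0.91898. p̂ − p₀ = 0.018975.
Continuity correction 1/(2n) = 1/2888 = 0.000346.
Corrected numerator: |0.018975| − 0.000346 = 0.018629.
Under H₀, SE = √(p₀(1−p₀)/n) = √(0.90·0.10/1444) = √0.000062327 = 0.007895.
z = +0.018629/0.007895 = 2.360.

z = 2.360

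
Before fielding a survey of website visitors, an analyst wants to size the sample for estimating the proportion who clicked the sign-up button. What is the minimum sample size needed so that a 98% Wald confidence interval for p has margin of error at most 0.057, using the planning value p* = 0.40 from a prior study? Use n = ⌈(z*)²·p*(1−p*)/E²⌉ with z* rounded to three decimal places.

n = 400

The 98% critical value is z* = 2.326.
p*(1−p*) = 0.2400.
Required n before rounding: 5.410276 × 0.2400 / 0.057² = 399.651.
⌈399.651⌉ = 400.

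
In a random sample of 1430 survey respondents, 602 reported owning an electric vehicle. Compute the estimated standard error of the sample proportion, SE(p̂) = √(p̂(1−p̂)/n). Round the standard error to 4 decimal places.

p̂ = 602/1430 = 0.42098.
p̂(1−p̂) = 0.42098·0.57902 = 0.243756.
SE = √(0.243756/1430) = √0.000170459 = 0.0131.

SE = 0.0131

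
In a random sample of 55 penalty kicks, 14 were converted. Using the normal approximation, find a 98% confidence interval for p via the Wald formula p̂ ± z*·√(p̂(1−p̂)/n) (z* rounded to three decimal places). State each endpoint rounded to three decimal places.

(0.118, 0.391)

Sample proportion p̂ = 14/55 = 0.25455.
SE = √(p̂(1−p̂)/n) = √(0.189752/55) = 0.058737.
For 98% confidence, z* = 2.326.
Margin = 2.326·0.058737 = 0.13662.
CI: 0.25455 ± 0.13662 = (0.118, 0.391).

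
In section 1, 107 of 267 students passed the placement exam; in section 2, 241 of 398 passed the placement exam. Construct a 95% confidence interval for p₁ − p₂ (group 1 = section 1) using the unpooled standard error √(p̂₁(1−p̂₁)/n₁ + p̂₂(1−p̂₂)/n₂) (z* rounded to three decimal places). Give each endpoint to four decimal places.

(-0.2807, -0.1289)

p̂₁ = 0.40075, p̂₂ = 0.60553, so the observed difference is -0.20478.
Unpooled SE = √(p̂₁(1−p̂₁)/n₁ + p̂₂(1−p̂₂)/n₂) = √(0.000899435 + 0.000600161) = 0.038725.
The 95% critical value is z* = 1.960. Margin = 1.960·0.038725 = 0.07590.
Interval: -0.20478 ± 0.07590 → (-0.2807, -0.1289).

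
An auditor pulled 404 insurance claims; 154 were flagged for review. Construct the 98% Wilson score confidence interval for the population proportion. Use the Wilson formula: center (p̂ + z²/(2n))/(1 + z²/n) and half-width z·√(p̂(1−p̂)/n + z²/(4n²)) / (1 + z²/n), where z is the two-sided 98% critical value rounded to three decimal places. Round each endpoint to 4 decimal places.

p̂ = 154/404 = 0.38119; z = 2.326, so z² = 5.410276.
1 + z²/n = 1.013392.
Adjusted center: (0.38119 + z²/(2n))/1.013392 = 0.38276.
Radicand: p̂(1−p̂)/n + z²/(4n²) = 0.000583871 + 0.000008287 = 0.000592158.
Half-width = 2.326·√0.000592158/1.013392 = 0.05585.
So the interval runs from 0.3269 to 0.4386.

(0.3269, 0.4386)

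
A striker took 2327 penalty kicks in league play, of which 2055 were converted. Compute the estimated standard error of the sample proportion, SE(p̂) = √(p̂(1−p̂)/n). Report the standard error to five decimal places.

SE = 0.00666

Sample proportion p̂ = 2055/2327 = 0.88311.
p̂(1−p̂) = 0.103227.
SE = √(0.103227/2327) = 0.00666.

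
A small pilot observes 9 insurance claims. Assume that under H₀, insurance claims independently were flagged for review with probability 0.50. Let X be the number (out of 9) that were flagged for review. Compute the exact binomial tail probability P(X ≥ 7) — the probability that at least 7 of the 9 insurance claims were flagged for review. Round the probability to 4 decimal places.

X ~ Binomial(n=9, p=0.50).
P(X ≥ 7) = C(9,7)·0.50^7·0.50^2 + C(9,8)·0.50^8·0.50^1 + C(9,9)·0.50^9·0.50^0.
= 0.070312 + 0.017578 + 0.001953 = 0.0898.

P = 0.0898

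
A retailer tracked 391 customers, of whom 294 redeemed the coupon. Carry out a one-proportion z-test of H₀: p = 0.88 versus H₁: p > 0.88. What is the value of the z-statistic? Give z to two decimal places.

Sample proportion p̂ = 294/391 = 0.75192.
Under H₀, SE = √(p₀(1−p₀)/n) = √(0.88·0.12/391) = √0.000270077 = 0.016434.
z = (0.75192 − 0.88)/0.016434 = -0.12808/0.016434 = -7.79.

z = -7.79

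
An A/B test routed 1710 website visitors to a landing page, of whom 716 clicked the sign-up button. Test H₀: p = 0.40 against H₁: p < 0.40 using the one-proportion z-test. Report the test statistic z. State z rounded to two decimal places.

z = 1.58

With x = 716 successes in n = 1710, p̂ = 0.41871.
SE₀ = √(0.40·0.60/1710) = 0.011847.
z = (0.41871 − 0.40)/0.011847 = 0.01871/0.011847 = 1.58.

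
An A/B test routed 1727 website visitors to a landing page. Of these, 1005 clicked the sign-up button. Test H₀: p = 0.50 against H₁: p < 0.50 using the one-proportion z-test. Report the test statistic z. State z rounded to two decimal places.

The sample proportion is 1005/1727 = 0.58193.
SE₀ = √(0.50·0.50/1727) = 0.012032.
z = (0.58193 − 0.50)/0.012032 = 0.08193/0.012032 = 6.81.

z = 6.81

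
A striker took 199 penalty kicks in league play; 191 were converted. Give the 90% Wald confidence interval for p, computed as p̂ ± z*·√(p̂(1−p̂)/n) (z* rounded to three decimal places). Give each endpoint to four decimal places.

(0.9369, 0.9827)

p̂ = 191/199 = 0.95980.
SE = √(p̂(1−p̂)/n) = √(0.038585/199) = 0.013925.
For 90% confidence, z* = 1.645.
Margin of error: 1.645 × 0.013925 = 0.02291.
Interval: 0.95980 ± 0.02291 → (0.9369, 0.9827).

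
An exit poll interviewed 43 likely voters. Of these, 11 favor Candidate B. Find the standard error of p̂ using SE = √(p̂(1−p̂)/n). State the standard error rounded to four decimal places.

With x = 11 successes in n = 43, p̂ = 0.25581.
p̂(1−p̂) = 0.25581·0.74419 = 0.190371.
SE = √(0.190371/43) = √0.004427233 = 0.0665.

SE = 0.0665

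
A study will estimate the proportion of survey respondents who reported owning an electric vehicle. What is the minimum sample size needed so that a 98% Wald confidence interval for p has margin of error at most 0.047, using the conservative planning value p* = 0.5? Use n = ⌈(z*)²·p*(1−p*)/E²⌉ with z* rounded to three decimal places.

n = 613

For 98% confidence, z* = 2.326.
p*(1−p*) = 0.2500.
Required n before rounding: 5.410276 × 0.2500 / 0.047² = 612.299.
Rounding up, n = 613.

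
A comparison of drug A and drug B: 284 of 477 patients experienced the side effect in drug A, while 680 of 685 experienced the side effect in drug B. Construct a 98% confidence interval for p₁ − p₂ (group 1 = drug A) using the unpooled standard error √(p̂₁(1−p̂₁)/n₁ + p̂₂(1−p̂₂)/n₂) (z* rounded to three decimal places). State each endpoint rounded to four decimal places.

p̂₁ = 0.59539, p̂₂ = 0.99270, so the observed difference is -0.39731.
Unpooled SE = √(p̂₁(1−p̂₁)/n₁ + p̂₂(1−p̂₂)/n₂) = √(0.000505034 + 0.000010578) = 0.022707.
For 98% confidence, z* = 2.326. Margin of error = 0.05282.
CI: -0.39731 ± 0.05282 = (-0.4501, -0.3445).

(-0.4501, -0.3445)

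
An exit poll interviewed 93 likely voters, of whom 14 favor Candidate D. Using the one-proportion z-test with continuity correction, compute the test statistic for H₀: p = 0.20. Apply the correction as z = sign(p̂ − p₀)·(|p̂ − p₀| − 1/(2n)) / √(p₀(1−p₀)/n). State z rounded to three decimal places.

z = -1.063

With x = 14 successes in n = 93, p̂ = 0.15054. p̂ − p₀ = -0.049462.
1/(2n) = 0.005376.
Corrected numerator: |-0.049462| − 0.005376 = 0.044086.
SE₀ = √(0.20·0.80/93) = 0.041478.
z = (−)0.044086/0.041478 = -1.063.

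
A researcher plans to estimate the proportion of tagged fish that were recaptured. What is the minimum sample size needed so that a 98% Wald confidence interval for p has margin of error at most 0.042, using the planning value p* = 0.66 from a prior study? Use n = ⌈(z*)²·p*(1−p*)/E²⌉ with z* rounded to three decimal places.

z* = 2.326 at the 98% level.
p*(1−p*) = 0.66·0.34 = 0.2244.
(z*)²·p*(1−p*)/E² = 5.410276·0.2244/0.001764 = 688.246.
Rounding up, n = 689.

n = 689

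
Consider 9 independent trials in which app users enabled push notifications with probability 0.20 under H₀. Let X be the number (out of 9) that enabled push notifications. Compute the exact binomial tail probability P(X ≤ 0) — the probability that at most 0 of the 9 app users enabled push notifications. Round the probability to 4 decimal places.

P = 0.1342

X ~ Binomial(n=9, p=0.20).
P(X ≤ 0) = C(9,0)·0.20^0·0.80^9.
= 0.134218 = 0.1342.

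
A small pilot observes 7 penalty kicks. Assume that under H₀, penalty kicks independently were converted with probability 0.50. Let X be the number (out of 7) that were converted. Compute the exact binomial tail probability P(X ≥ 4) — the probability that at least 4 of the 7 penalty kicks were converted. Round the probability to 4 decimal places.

X ~ Binomial(n=7, p=0.50).
P(X ≥ 4) = C(7,4)·0.50^4·0.50^3 + C(7,5)·0.50^5·0.50^2 + C(7,6)·0.50^6·0.50^1 + C(7,7)·0.50^7·0.50^0.
= 0.273438 + 0.164062 + 0.054688 + 0.007812 = 0.5000.

P = 0.5000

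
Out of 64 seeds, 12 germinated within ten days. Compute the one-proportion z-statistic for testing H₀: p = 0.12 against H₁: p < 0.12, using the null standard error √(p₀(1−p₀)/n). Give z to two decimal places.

With x = 12 successes in n = 64, p̂ = 0.18750.
Under H₀, SE = √(p₀(1−p₀)/n) = √(0.12·0.88/64) = √0.001650000 = 0.040620.
z = (0.18750 − 0.12)/0.040620 = 0.06750/0.040620 = 1.66.

z = 1.66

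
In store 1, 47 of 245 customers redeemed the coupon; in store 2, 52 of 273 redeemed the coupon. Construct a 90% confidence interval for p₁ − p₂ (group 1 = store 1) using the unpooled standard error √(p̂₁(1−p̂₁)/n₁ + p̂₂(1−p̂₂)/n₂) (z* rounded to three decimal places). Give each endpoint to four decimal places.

(-0.0556, 0.0583)

p̂₁ = 47/245 = 0.19184, p̂₂ = 52/273 = 0.19048; p̂₁ − p̂₂ = 0.00136.
Unpooled SE = √(p̂₁(1−p̂₁)/n₁ + p̂₂(1−p̂₂)/n₂) = √(0.000632798 + 0.000564817) = 0.034607.
The 90% critical value is z* = 1.645. Margin = 1.645·0.034607 = 0.05693.
CI: 0.00136 ± 0.05693 = (-0.0556, 0.0583).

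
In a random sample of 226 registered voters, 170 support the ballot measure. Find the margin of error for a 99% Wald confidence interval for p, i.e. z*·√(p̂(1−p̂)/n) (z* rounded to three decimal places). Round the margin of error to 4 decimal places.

With x = 170 successes in n = 226, p̂ = 0.75221.
SE(p̂) = √(0.75221·0.24779/226) = 0.028718.
The 99% critical value is z* = 2.576.
Margin of error = z*·SE = 2.576 × 0.028718 = 0.0740.

ME = 0.0740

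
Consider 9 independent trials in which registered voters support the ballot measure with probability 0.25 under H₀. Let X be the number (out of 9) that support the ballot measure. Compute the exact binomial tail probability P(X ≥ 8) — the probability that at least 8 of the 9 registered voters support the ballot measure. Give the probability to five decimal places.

X ~ Binomial(n=9, p=0.25).
P(X ≥ 8) = C(9,8)·0.25^8·0.75^1 + C(9,9)·0.25^9·0.75^0.
= 0.000103 + 0.000004 = 0.00011.

P = 0.00011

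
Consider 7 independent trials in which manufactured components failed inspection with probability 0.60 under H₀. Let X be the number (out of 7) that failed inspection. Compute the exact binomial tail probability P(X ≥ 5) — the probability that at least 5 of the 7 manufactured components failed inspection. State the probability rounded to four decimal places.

P = 0.4199

X ~ Binomial(n=7, p=0.60).
P(X ≥ 5) = C(7,5)·0.60^5·0.40^2 + C(7,6)·0.60^6·0.40^1 + C(7,7)·0.60^7·0.40^0.
= 0.261274 + 0.130637 + 0.027994 = 0.4199.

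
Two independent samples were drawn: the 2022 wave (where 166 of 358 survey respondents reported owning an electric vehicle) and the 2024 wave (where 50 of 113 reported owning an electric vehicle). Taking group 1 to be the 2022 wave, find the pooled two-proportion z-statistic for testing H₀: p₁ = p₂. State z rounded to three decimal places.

z = 0.394

Sample proportions: p̂₁ = 166/358 = 0.46369 and p̂₂ = 50/113 = 0.44248.
Pooling: p̂ = 216/471 = 0.45860.
SE = √[p̂(1−p̂)(1/n₁+1/n₂)] = √[0.45860·0.54140·(1/358+1/113)] ≈ 0.053766.
z = 0.02121/0.053766 = 0.394.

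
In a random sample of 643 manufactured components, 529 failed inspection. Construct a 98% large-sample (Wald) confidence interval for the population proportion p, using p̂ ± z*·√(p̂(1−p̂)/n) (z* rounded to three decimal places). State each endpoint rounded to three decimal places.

With x = 529 successes in n = 643, p̂ = 0.82271.
Standard error of p̂: √(0.145861/643) = √0.000226844 = 0.015061.
The 98% critical value is z* = 2.326.
Margin = 2.326·0.015061 = 0.03503.
Interval: 0.82271 ± 0.03503 → (0.788, 0.858).

(0.788, 0.858)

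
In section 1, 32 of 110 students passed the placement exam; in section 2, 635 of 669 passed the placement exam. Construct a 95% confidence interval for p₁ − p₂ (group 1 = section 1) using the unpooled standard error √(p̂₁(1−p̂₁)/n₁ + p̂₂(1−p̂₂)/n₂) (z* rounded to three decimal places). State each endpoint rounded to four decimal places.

(-0.7448, -0.5718)

p̂₁ = 32/110 = 0.29091, p̂₂ = 635/669 = 0.94918; p̂₁ − p̂₂ = -0.65827.
Unpooled SE = √(p̂₁(1−p̂₁)/n₁ + p̂₂(1−p̂₂)/n₂) = √(0.001875282 + 0.000072106) = 0.044129.
For 95% confidence, z* = 1.960. Margin = 1.960·0.044129 = 0.08649.
Interval: -0.65827 ± 0.08649 → (-0.7448, -0.5718).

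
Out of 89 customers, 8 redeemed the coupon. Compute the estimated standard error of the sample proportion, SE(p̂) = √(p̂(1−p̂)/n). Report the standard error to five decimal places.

SE = 0.03032

Sample proportion p̂ = 8/89 = 0.08989.
p̂(1−p̂) = 0.081810.
SE = √(0.081810/89) = √0.000919213 = 0.03032.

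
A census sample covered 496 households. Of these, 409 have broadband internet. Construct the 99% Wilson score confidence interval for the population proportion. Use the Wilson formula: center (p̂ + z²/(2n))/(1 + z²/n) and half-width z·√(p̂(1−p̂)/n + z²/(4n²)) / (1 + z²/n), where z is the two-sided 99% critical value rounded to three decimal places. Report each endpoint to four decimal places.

p̂ = 409/496 = 0.82460; z = 2.576, so z² = 6.635776.
1 + z²/n = 1.013379.
Center = (0.82460 + 0.006689)/1.013379 = 0.82031.
Radicand: p̂(1−p̂)/n + z²/(4n²) = 0.000291607 + 0.000006743 = 0.000298350.
Half-width = z·√(radicand)/denom = 2.576·0.017273/1.013379 = 0.04391.
So the interval runs from 0.7764 to 0.8642.

(0.7764, 0.8642)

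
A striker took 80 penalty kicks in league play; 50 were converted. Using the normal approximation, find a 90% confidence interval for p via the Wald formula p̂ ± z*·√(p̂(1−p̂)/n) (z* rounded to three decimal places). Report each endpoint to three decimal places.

With x = 50 successes in n = 80, p̂ = 0.62500.
Standard error of p̂: √(0.234375/80) = √0.002929688 = 0.054127.
For 90% confidence, z* = 1.645.
Margin = 1.645·0.054127 = 0.08904.
CI: 0.62500 ± 0.08904 = (0.536, 0.714).

(0.536, 0.714)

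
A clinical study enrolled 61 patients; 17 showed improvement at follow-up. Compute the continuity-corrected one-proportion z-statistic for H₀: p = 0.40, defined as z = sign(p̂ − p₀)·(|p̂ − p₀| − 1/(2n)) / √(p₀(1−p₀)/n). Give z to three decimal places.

z = -1.803

Sample proportion p̂ = 17/61 = 0.27869. p̂ − p₀ = -0.121311.
Continuity correction 1/(2n) = 1/122 = 0.008197.
Corrected numerator: |-0.121311| − 0.008197 = 0.113114.
Null standard error: √(0.40·0.60/61) = √0.003934426 = 0.062725.
z = −0.113114/0.062725 = -1.803.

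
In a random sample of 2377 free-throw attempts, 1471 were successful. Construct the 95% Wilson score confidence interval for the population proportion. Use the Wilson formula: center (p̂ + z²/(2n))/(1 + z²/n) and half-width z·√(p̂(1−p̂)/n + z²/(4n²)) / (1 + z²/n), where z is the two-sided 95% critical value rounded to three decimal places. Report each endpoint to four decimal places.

Here p̂ = 1471/2377 = 0.61885 and z = 1.960 (z² = 3.841600).
1 + z²/n = 1.001616.
Adjusted center: (0.61885 + z²/(2n))/1.001616 = 0.61866.
Radicand: p̂(1−p̂)/n + z²/(4n²) = 0.000099232 + 0.000000170 = 0.000099402.
Half-width = 1.960·√0.000099402/1.001616 = 0.01951.
CI: 0.61866 ± 0.01951 = (0.5991, 0.6382).

(0.5991, 0.6382)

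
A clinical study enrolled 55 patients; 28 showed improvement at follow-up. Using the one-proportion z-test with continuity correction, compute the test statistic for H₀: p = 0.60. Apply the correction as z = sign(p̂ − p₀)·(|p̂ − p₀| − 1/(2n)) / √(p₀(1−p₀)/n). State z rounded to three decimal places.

The sample proportion is 28/55 = 0.50909. p̂ − p₀ = -0.090909.
Continuity correction 1/(2n) = 1/110 = 0.009091.
Corrected numerator: |-0.090909| − 0.009091 = 0.081818.
Under H₀, SE = √(p₀(1−p₀)/n) = √(0.60·0.40/55) = √0.004363636 = 0.066058.
z = (−)0.081818/0.066058 = -1.239.

z = -1.239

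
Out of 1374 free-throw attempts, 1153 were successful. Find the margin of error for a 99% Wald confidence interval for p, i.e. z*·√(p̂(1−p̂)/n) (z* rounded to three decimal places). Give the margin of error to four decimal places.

The sample proportion is 1153/1374 = 0.83916.
Standard error of p̂: √(0.134973/1374) = √0.000098234 = 0.009911.
For 99% confidence, z* = 2.576.
Margin of error = z*·SE = 2.576 × 0.009911 = 0.0255.

ME = 0.0255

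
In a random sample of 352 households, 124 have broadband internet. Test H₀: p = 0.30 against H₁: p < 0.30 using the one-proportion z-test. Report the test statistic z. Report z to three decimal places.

The sample proportion is 124/352 = 0.35227.
Under H₀, SE = √(p₀(1−p₀)/n) = √(0.30·0.70/352) = √0.000596591 = 0.024425.
Test statistic: z = 0.05227/0.024425 = 2.140.

z = 2.140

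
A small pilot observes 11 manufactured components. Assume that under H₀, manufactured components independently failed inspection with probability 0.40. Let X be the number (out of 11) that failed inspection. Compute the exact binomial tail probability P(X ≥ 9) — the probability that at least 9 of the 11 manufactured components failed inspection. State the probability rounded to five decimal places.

X is binomial with n = 11 and p = 0.40.
P(X ≥ 9) = C(11,9)·0.40^9·0.60^2 + C(11,10)·0.40^10·0.60^1 + C(11,11)·0.40^11·0.60^0.
= 0.005190 + 0.000692 + 0.000042 = 0.00592.

P = 0.00592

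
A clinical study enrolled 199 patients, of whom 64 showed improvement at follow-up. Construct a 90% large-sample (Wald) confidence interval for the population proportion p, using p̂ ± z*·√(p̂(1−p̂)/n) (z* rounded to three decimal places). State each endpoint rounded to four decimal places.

p̂ = 64/199 = 0.32161.
SE = √(p̂(1−p̂)/n) = √(0.218176/199) = 0.033111.
z* = 1.645 at the 90% level.
Margin = 1.645·0.033111 = 0.05447.
So the interval runs from 0.2671 to 0.3761.

(0.2671, 0.3761)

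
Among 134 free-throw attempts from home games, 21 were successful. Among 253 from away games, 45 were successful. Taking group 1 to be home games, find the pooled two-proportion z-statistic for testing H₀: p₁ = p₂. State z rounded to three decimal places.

z = -0.526

p̂₁ = 21/134 = 0.15672, p̂₂ = 45/253 = 0.17787.
Pooling: p̂ = 66/387 = 0.17054.
Pooled SE = √[0.1414578·0.01141526] ≈ 0.040184.
z = (p̂₁ − p̂₂)/SE = (0.15672 − 0.17787)/0.040184 = -0.02115/0.040184 = -0.526.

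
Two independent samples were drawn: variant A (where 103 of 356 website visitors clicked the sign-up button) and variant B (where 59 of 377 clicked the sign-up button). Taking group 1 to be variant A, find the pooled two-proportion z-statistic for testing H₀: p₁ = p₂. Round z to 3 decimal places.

z = 4.332

Sample proportions: p̂₁ = 103/356 = 0.28933 and p̂₂ = 59/377 = 0.15650.
Pooling: p̂ = 162/733 = 0.22101.
SE = √[p̂(1−p̂)(1/n₁+1/n₂)] = √[0.22101·0.77899·(1/356+1/377)] ≈ 0.030664.
z = 0.13283/0.030664 = 4.332.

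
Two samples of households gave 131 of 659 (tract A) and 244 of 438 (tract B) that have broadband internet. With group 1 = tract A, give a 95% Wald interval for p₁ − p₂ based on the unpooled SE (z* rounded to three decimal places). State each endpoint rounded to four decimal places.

p̂₁ = 0.19879, p̂₂ = 0.55708, so the observed difference is -0.35829.
Unpooled SE = √(p̂₁(1−p̂₁)/n₁ + p̂₂(1−p̂₂)/n₂) = √(0.000241685 + 0.000563338) = 0.028373.
z* = 1.960 at the 95% level. Margin of error = 0.05561.
CI: -0.35829 ± 0.05561 = (-0.4139, -0.3027).

(-0.4139, -0.3027)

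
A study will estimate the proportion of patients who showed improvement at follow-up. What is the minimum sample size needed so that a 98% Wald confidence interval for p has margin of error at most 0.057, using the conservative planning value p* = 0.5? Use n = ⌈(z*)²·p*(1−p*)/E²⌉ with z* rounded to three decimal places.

n = 417

z* = 2.326 at the 98% level.
p*(1−p*) = 0.2500.
(z*)²·p*(1−p*)/E² = 5.410276·0.2500/0.003249 = 416.303.
⌈416.303⌉ = 417.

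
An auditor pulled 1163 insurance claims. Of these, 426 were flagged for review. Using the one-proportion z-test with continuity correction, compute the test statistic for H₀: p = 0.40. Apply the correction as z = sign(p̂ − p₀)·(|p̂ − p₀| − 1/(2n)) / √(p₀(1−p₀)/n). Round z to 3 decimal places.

With x = 426 successes in n = 1163, p̂ = 0.36629. p̂ − p₀ = -0.033706.
Continuity correction 1/(2n) = 1/2326 = 0.000430.
Corrected numerator: |-0.033706| − 0.000430 = 0.033276.
Under H₀, SE = √(p₀(1−p₀)/n) = √(0.40·0.60/1163) = √0.000206363 = 0.014365.
z = −0.033276/0.014365 = -2.316.

z = -2.316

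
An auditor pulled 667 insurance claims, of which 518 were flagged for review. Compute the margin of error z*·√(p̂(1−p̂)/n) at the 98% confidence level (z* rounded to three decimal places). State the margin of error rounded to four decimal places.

p̂ = 518/667 = 0.77661.
SE = √(p̂(1−p̂)/n) = √(0.173486/667) = 0.016128.
z* = 2.326 at the 98% level.
So ME = 0.0375.

ME = 0.0375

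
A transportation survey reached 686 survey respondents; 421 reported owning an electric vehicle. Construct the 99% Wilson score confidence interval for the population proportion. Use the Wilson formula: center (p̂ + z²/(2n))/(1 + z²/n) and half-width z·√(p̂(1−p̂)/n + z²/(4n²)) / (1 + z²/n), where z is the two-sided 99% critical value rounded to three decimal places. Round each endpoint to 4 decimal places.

(0.5649, 0.6603)

Here p̂ = 421/686 = 0.61370 and z = 2.576 (z² = 6.635776).
1 + z²/n = 1.009673.
Adjusted center: (0.61370 + z²/(2n))/1.009673 = 0.61261.
Radicand: p̂(1−p̂)/n + z²/(4n²) = 0.000345586 + 0.000003525 = 0.000349111.
Half-width = 2.576·√0.000349111/1.009673 = 0.04767.
CI: 0.61261 ± 0.04767 = (0.5649, 0.6603).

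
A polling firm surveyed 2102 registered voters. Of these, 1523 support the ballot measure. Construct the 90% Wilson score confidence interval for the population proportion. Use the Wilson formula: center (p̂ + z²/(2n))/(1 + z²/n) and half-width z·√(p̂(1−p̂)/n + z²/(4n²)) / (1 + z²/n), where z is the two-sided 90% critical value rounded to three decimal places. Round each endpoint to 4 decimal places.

(0.7082, 0.7403)

p̂ = 1523/2102 = 0.72455; z = 1.645, so z² = 2.706025.
Denominator 1 + z²/n = 1 + 2.706025/2102 = 1.001287.
Center = (0.72455 + 0.000644)/1.001287 = 0.72426.
Radicand: p̂(1−p̂)/n + z²/(4n²) = 0.000094947 + 0.000000153 = 0.000095100.
Half-width = z·√(radicand)/denom = 1.645·0.009752/1.001287 = 0.01602.
So the interval runs from 0.7082 to 0.7403.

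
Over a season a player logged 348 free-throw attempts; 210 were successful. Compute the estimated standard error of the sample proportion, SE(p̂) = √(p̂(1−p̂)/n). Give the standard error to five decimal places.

SE = 0.02622

Sample proportion p̂ = 210/348 = 0.60345.
p̂(1−p̂) = 0.60345·0.39655 = 0.239298.
SE = √(0.239298/348) = √0.000687638 = 0.02622.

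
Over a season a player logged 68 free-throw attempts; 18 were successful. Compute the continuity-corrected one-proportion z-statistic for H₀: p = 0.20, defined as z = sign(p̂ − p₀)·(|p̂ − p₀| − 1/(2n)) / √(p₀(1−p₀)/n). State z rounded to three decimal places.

z = 1.182

The sample proportion is 18/68 = 0.26471. p̂ − p₀ = 0.064706.
Continuity correction 1/(2n) = 1/136 = 0.007353.
Corrected numerator: |0.064706| − 0.007353 = 0.057353.
Under H₀, SE = √(p₀(1−p₀)/n) = √(0.20·0.80/68) = √0.002352941 = 0.048507.
z = +0.057353/0.048507 = 1.182.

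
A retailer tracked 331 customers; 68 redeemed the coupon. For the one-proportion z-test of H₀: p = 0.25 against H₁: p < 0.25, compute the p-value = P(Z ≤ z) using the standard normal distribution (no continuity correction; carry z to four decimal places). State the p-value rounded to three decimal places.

With x = 68 successes in n = 331, p̂ = 0.20544.
Null standard error: √(0.25·0.75/331) = √0.000566465 = 0.023801.
z = (p̂ − p₀)/SE = (68/331 − 0.25)/0.023801 ≈ -1.8723.
From the standard normal, P(Z ≤ z) = 0.031.

p-value = 0.031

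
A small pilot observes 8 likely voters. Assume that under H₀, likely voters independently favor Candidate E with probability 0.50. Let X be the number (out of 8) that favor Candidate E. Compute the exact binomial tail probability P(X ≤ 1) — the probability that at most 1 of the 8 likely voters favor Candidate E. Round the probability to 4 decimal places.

P = 0.0352

X is binomial with n = 8 and p = 0.50.
P(X ≤ 1) = C(8,0)·0.50^0·0.50^8 + C(8,1)·0.50^1·0.50^7.
= 0.003906 + 0.031250 = 0.0352.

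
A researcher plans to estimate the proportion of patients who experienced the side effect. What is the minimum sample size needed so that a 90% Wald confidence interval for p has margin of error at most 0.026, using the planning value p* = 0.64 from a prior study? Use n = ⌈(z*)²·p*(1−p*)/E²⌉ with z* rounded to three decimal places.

For 90% confidence, z* = 1.645.
p*(1−p*) = 0.2304.
(z*)²·p*(1−p*)/E² = 2.706025·0.2304/0.000676 = 922.290.
⌈922.290⌉ = 923.

n = 923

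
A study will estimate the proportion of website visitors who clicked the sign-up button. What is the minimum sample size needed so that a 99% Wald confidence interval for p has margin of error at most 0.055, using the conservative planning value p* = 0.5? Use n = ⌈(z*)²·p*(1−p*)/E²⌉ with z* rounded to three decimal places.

n = 549

z* = 2.576 at the 99% level.
p*(1−p*) = 0.2500.
Required n before rounding: 6.635776 × 0.2500 / 0.055² = 548.411.
Rounding up, n = 549.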